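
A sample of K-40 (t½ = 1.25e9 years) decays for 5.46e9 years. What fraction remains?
N/N₀ = (1/2)^(t/t½) = 0.04843 = 4.84%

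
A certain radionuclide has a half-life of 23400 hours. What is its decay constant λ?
λ = ln(2)/t½ = 2.962e-5 hour⁻¹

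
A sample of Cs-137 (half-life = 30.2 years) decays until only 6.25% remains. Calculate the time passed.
t = t½ × log₂(N₀/N) = 120.8 years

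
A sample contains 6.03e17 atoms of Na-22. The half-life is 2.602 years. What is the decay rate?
A = λN = 1.606e17 decays/year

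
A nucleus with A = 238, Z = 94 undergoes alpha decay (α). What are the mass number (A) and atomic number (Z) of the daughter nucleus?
Daughter: A = 234, Z = 92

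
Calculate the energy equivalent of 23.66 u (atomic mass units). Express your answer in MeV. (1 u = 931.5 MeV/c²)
E = mc² = 22040 MeV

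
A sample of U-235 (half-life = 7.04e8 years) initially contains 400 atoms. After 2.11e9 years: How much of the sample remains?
N = N₀(1/2)^(t/t½) = 50.1 atoms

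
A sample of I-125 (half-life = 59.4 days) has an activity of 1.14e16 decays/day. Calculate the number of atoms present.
N = A/λ = 9.769e17 atoms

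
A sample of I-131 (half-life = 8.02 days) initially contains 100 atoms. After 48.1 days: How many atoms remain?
N = N₀(1/2)^(t/t½) = 1.565 atoms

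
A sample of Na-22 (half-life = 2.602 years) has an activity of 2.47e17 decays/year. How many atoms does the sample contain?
N = A/λ = 9.272e17 atoms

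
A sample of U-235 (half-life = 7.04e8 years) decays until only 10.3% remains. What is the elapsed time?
t = t½ × log₂(N₀/N) = 2.309e9 years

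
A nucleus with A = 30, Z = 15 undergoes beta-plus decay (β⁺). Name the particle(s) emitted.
β⁺: positron (e⁺) + neutrino (νₑ)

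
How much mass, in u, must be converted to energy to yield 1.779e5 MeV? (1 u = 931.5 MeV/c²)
m = E/c² = 191 u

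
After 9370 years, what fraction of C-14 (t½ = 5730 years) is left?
N/N₀ = (1/2)^(t/t½) = 0.3219 = 32.2%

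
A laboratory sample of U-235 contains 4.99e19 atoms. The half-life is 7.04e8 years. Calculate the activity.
A = λN = 4.913e10 decays/year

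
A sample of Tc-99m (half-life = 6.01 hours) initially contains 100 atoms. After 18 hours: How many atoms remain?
N = N₀(1/2)^(t/t½) = 12.54 atoms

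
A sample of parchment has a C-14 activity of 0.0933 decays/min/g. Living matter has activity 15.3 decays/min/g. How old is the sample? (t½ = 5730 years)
Age = t½ × log₂(A₀/A) = 42160 years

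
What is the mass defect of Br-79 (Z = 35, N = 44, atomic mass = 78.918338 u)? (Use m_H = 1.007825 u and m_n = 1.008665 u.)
Δm = Z·m_H + N·m_n − M = 0.7368 u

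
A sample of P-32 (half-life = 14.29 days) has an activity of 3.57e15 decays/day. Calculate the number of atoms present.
N = A/λ = 7.36e16 atoms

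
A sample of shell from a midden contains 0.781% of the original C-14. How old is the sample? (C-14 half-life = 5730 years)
Age = t½ × log₂(1/ratio) = 40110 years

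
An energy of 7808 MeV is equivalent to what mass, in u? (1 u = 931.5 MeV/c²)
m = E/c² = 8.382 u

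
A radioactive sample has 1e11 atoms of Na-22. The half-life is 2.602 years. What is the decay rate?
A = λN = 2.664e10 decays/year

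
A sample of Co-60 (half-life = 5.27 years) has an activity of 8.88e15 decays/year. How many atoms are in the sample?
N = A/λ = 6.751e16 atoms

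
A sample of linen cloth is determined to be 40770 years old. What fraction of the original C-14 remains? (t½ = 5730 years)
N/N₀ = (1/2)^(t/t½) = 0.007213 = 0.721%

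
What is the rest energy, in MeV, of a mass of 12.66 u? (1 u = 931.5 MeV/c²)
E = mc² = 11790 MeV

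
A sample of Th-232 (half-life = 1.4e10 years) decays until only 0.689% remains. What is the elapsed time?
t = t½ × log₂(N₀/N) = 1.005e11 years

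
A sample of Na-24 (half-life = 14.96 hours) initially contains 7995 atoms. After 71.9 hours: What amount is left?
N = N₀(1/2)^(t/t½) = 285.8 atoms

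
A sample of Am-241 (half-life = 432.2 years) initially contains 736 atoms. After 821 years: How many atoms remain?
N = N₀(1/2)^(t/t½) = 197.3 atoms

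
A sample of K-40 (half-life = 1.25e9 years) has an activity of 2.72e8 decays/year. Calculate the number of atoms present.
N = A/λ = 4.905e17 atoms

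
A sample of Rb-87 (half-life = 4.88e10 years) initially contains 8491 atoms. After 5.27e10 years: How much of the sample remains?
N = N₀(1/2)^(t/t½) = 4017 atoms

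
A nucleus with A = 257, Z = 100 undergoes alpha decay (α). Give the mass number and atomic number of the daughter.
Daughter: A = 253, Z = 98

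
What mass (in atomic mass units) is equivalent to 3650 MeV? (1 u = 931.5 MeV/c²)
m = E/c² = 3.918 u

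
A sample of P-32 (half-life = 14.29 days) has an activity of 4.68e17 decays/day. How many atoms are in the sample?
N = A/λ = 9.648e18 atoms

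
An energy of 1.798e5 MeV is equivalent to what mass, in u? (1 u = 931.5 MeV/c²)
m = E/c² = 193 u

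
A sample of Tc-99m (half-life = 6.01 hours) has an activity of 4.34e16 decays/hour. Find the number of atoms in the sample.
N = A/λ = 3.763e17 atoms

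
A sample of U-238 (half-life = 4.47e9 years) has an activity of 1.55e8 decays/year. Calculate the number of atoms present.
N = A/λ = 9.996e17 atoms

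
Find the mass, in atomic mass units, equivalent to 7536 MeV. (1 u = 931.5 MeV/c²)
m = E/c² = 8.09 u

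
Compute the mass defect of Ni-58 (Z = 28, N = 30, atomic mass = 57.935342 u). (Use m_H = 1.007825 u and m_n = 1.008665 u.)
Δm = Z·m_H + N·m_n − M = 0.5437 u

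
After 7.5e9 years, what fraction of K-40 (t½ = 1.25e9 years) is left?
N/N₀ = (1/2)^(t/t½) = 0.01562 = 1.56%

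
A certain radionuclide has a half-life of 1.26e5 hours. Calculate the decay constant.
λ = ln(2)/t½ = 5.501e-6 hour⁻¹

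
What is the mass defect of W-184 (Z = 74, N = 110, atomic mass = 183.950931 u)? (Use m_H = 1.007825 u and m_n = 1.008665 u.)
Δm = Z·m_H + N·m_n − M = 1.581 u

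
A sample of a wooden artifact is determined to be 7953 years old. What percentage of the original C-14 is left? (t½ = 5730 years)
N/N₀ = (1/2)^(t/t½) = 0.3821 = 38.2%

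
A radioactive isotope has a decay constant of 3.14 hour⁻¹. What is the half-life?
t½ = ln(2)/λ = 0.2207 hours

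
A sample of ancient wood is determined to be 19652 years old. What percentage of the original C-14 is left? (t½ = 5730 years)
N/N₀ = (1/2)^(t/t½) = 0.0928 = 9.28%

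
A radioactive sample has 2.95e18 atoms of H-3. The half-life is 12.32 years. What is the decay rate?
A = λN = 1.66e17 decays/year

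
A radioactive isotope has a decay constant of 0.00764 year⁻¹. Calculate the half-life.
t½ = ln(2)/λ = 90.73 years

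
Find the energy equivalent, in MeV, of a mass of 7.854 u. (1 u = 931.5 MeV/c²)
E = mc² = 7316 MeV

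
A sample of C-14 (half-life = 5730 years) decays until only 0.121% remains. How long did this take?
t = t½ × log₂(N₀/N) = 55530 years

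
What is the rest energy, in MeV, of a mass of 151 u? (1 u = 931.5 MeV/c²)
E = mc² = 1.407e5 MeV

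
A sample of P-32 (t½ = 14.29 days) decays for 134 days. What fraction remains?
N/N₀ = (1/2)^(t/t½) = 0.001504 = 0.15%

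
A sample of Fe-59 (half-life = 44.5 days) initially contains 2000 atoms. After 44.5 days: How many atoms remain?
N = N₀(1/2)^(t/t½) = 1000 atoms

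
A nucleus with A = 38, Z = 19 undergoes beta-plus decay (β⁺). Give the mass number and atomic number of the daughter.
Daughter: A = 38, Z = 18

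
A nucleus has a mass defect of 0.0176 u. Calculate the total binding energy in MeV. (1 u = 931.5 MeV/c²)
B.E. = Δm × 931.5 = 16.39 MeV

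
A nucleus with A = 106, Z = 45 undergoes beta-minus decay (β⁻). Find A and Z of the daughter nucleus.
Daughter: A = 106, Z = 46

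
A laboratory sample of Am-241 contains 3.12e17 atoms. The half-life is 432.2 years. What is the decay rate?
A = λN = 5.004e14 decays/year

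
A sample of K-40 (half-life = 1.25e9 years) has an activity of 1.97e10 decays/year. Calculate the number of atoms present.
N = A/λ = 3.553e19 atoms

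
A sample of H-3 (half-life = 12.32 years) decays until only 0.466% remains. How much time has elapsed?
t = t½ × log₂(N₀/N) = 95.42 years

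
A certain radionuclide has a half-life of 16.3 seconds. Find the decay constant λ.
λ = ln(2)/t½ = 0.04252 second⁻¹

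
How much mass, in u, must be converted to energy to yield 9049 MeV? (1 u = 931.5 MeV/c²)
m = E/c² = 9.714 u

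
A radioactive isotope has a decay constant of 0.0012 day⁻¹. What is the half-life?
t½ = ln(2)/λ = 577.6 days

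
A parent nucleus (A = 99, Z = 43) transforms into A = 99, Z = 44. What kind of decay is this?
ΔA = 0, ΔZ = +1 ⇒ beta-minus decay (β⁻)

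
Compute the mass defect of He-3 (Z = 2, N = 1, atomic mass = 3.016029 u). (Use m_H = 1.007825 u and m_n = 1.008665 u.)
Δm = Z·m_H + N·m_n − M = 0.008286 u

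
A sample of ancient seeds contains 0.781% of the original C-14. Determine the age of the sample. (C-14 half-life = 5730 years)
Age = t½ × log₂(1/ratio) = 40110 years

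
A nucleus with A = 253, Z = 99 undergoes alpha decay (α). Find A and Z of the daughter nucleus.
Daughter: A = 249, Z = 97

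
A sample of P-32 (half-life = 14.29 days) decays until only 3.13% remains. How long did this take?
t = t½ × log₂(N₀/N) = 71.42 days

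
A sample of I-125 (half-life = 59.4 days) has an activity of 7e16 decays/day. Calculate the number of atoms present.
N = A/λ = 5.999e18 atoms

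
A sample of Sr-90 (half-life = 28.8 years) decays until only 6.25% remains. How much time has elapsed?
t = t½ × log₂(N₀/N) = 115.2 years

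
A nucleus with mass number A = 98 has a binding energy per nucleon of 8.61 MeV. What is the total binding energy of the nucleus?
B.E. = 8.61 × 98 = 843.8 MeV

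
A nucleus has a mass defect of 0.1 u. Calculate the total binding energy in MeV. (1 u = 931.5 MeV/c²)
B.E. = Δm × 931.5 = 93.15 MeV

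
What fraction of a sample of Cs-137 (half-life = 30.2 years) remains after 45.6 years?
N/N₀ = (1/2)^(t/t½) = 0.3511 = 35.1%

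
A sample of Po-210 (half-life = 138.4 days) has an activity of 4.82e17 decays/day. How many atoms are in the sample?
N = A/λ = 9.624e19 atoms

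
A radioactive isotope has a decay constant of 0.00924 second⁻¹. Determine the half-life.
t½ = ln(2)/λ = 75.02 seconds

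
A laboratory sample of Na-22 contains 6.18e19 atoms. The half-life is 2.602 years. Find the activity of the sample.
A = λN = 1.646e19 decays/year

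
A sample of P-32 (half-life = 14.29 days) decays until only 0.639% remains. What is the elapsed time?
t = t½ × log₂(N₀/N) = 104.2 days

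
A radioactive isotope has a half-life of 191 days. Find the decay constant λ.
λ = ln(2)/t½ = 0.003629 day⁻¹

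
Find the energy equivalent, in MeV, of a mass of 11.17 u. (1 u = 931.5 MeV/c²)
E = mc² = 10400 MeV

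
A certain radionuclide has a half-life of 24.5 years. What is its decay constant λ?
λ = ln(2)/t½ = 0.02829 year⁻¹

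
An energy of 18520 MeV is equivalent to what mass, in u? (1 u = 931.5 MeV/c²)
m = E/c² = 19.88 u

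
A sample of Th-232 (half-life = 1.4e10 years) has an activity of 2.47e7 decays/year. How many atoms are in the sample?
N = A/λ = 4.989e17 atoms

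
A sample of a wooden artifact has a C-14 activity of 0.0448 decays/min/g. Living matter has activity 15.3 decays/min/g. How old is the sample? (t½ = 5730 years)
Age = t½ × log₂(A₀/A) = 48220 years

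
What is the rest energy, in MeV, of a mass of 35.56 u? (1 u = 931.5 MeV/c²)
E = mc² = 33120 MeV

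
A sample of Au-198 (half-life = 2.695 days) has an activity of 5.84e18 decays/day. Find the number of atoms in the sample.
N = A/λ = 2.271e19 atoms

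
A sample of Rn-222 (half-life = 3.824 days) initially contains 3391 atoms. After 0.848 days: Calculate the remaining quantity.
N = N₀(1/2)^(t/t½) = 2908 atoms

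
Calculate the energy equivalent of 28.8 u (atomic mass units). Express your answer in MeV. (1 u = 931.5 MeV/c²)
E = mc² = 26830 MeV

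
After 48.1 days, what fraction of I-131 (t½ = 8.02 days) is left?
N/N₀ = (1/2)^(t/t½) = 0.01565 = 1.57%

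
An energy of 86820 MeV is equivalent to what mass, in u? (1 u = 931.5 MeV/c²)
m = E/c² = 93.2 u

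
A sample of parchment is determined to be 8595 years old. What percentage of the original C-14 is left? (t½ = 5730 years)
N/N₀ = (1/2)^(t/t½) = 0.3536 = 35.4%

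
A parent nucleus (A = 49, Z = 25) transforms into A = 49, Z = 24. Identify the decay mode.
ΔA = 0, ΔZ = -1 ⇒ beta-plus decay (β⁺) or electron capture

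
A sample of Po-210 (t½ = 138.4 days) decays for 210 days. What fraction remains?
N/N₀ = (1/2)^(t/t½) = 0.3493 = 34.9%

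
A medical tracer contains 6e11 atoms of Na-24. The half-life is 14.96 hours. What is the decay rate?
A = λN = 2.78e10 decays/hour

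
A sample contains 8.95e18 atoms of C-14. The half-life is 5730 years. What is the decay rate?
A = λN = 1.083e15 decays/year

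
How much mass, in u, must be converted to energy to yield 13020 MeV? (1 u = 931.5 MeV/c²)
m = E/c² = 13.98 u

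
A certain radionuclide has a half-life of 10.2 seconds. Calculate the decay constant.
λ = ln(2)/t½ = 0.06796 second⁻¹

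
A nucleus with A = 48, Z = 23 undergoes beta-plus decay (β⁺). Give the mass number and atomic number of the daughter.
Daughter: A = 48, Z = 22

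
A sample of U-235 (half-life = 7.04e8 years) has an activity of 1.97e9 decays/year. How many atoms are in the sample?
N = A/λ = 2.001e18 atoms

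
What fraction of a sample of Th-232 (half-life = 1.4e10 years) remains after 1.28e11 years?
N/N₀ = (1/2)^(t/t½) = 0.001769 = 0.177%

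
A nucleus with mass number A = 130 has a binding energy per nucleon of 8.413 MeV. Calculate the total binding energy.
B.E. = 8.413 × 130 = 1094 MeV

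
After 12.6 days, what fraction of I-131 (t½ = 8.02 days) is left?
N/N₀ = (1/2)^(t/t½) = 0.3366 = 33.7%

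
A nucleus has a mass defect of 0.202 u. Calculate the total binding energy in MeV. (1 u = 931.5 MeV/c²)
B.E. = Δm × 931.5 = 188.2 MeV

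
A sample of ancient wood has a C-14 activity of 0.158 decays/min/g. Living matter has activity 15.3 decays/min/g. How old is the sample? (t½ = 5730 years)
Age = t½ × log₂(A₀/A) = 37800 years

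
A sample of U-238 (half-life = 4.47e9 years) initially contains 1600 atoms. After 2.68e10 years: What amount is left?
N = N₀(1/2)^(t/t½) = 25.08 atoms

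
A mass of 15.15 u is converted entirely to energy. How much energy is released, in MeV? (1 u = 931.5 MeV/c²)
E = mc² = 14110 MeV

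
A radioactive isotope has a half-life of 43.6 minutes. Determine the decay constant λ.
λ = ln(2)/t½ = 0.0159 minute⁻¹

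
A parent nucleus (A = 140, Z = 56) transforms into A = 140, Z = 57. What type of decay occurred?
ΔA = 0, ΔZ = +1 ⇒ beta-minus decay (β⁻)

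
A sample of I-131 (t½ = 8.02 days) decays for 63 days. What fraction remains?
N/N₀ = (1/2)^(t/t½) = 0.004318 = 0.432%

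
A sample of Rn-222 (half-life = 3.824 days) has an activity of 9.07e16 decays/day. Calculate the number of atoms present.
N = A/λ = 5.004e17 atoms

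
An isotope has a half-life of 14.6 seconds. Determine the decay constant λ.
λ = ln(2)/t½ = 0.04748 second⁻¹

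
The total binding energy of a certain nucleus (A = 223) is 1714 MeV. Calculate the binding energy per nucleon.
B.E./A = 1714/223 = 7.686 MeV/nucleon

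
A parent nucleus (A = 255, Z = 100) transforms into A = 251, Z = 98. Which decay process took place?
ΔA = -4, ΔZ = -2 ⇒ alpha decay (α)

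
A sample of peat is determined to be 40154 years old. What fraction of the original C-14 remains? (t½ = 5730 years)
N/N₀ = (1/2)^(t/t½) = 0.007771 = 0.777%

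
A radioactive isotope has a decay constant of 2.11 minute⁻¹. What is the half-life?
t½ = ln(2)/λ = 0.3285 minutes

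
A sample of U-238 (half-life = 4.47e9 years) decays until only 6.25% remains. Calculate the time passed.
t = t½ × log₂(N₀/N) = 1.788e10 years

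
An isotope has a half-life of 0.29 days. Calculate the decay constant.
λ = ln(2)/t½ = 2.39 day⁻¹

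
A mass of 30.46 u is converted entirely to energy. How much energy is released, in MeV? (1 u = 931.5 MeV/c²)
E = mc² = 28370 MeV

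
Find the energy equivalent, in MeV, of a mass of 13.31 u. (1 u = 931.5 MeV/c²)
E = mc² = 12400 MeV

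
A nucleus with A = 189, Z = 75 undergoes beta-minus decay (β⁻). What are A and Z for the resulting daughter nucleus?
Daughter: A = 189, Z = 76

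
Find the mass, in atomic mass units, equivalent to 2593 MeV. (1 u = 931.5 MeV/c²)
m = E/c² = 2.784 u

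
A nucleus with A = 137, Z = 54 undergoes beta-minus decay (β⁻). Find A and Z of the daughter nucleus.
Daughter: A = 137, Z = 55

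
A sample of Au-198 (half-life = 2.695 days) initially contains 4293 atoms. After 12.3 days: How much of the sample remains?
N = N₀(1/2)^(t/t½) = 181.5 atoms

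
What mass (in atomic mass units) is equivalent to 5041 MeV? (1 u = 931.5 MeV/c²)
m = E/c² = 5.412 u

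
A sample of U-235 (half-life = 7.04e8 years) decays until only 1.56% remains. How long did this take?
t = t½ × log₂(N₀/N) = 4.226e9 years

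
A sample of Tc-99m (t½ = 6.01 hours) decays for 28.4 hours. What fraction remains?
N/N₀ = (1/2)^(t/t½) = 0.0378 = 3.78%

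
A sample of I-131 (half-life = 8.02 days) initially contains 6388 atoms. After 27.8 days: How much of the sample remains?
N = N₀(1/2)^(t/t½) = 578 atoms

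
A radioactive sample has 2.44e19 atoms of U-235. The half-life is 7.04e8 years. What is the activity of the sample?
A = λN = 2.402e10 decays/year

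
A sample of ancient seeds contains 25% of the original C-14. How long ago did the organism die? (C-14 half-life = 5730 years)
Age = t½ × log₂(1/ratio) = 11460 years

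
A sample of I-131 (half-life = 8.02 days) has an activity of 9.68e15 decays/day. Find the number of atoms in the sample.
N = A/λ = 1.12e17 atoms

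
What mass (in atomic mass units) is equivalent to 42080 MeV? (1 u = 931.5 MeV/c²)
m = E/c² = 45.17 u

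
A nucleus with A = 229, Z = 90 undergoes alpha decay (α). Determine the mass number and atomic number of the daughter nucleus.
Daughter: A = 225, Z = 88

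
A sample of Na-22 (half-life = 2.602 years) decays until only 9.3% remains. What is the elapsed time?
t = t½ × log₂(N₀/N) = 8.916 years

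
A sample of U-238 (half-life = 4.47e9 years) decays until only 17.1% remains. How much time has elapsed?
t = t½ × log₂(N₀/N) = 1.139e10 years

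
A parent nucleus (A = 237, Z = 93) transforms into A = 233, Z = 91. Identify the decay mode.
ΔA = -4, ΔZ = -2 ⇒ alpha decay (α)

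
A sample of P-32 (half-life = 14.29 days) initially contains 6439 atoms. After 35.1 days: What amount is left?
N = N₀(1/2)^(t/t½) = 1173 atoms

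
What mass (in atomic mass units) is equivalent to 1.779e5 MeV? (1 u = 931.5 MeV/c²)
m = E/c² = 191 u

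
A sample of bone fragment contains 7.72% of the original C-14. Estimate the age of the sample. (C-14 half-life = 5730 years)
Age = t½ × log₂(1/ratio) = 21170 years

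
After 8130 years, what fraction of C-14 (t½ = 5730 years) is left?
N/N₀ = (1/2)^(t/t½) = 0.374 = 37.4%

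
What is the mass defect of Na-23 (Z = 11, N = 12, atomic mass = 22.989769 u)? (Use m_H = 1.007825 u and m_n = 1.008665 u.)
Δm = Z·m_H + N·m_n − M = 0.2003 u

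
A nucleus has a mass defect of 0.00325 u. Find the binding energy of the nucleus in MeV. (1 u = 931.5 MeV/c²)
B.E. = Δm × 931.5 = 3.027 MeV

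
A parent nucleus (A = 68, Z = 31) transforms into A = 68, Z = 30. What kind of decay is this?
ΔA = 0, ΔZ = -1 ⇒ beta-plus decay (β⁺) or electron capture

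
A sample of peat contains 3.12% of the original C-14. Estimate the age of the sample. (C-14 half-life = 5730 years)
Age = t½ × log₂(1/ratio) = 28660 years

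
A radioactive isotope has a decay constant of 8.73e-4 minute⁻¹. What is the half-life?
t½ = ln(2)/λ = 794 minutes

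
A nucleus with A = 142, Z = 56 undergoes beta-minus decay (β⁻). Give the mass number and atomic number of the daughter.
Daughter: A = 142, Z = 57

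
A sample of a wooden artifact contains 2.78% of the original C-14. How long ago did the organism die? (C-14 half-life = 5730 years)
Age = t½ × log₂(1/ratio) = 29620 years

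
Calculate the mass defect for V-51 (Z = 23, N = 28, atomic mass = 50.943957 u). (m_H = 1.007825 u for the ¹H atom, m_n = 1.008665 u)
Δm = Z·m_H + N·m_n − M = 0.4786 u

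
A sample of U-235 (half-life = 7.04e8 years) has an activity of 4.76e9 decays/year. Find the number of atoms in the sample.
N = A/λ = 4.835e18 atoms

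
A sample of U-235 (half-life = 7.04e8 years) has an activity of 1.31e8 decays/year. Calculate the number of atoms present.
N = A/λ = 1.331e17 atoms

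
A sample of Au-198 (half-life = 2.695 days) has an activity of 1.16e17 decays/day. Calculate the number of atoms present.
N = A/λ = 4.51e17 atoms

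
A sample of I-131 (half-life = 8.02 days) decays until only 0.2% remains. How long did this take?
t = t½ × log₂(N₀/N) = 71.91 days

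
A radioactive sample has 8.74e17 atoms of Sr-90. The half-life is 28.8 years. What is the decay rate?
A = λN = 2.104e16 decays/year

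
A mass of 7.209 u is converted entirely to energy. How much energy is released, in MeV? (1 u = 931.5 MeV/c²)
E = mc² = 6715 MeV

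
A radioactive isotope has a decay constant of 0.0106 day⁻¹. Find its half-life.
t½ = ln(2)/λ = 65.39 days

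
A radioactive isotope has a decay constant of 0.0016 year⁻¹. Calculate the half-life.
t½ = ln(2)/λ = 433.2 years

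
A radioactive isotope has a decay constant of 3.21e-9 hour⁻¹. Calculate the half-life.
t½ = ln(2)/λ = 2.159e8 hours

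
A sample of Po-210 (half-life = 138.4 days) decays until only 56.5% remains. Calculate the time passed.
t = t½ × log₂(N₀/N) = 114 days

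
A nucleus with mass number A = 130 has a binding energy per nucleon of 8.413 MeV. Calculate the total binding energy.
B.E. = 8.413 × 130 = 1094 MeV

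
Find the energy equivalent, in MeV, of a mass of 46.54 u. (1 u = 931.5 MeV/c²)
E = mc² = 43350 MeV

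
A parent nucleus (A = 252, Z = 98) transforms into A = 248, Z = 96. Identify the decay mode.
ΔA = -4, ΔZ = -2 ⇒ alpha decay (α)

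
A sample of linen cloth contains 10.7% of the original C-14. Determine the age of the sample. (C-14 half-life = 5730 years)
Age = t½ × log₂(1/ratio) = 18480 years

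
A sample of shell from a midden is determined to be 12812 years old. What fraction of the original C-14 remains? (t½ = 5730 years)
N/N₀ = (1/2)^(t/t½) = 0.2123 = 21.2%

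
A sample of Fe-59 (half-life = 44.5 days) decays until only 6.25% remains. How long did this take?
t = t½ × log₂(N₀/N) = 178 days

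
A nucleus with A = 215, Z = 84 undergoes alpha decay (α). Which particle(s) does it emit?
α particle = ⁴₂He (2 protons + 2 neutrons)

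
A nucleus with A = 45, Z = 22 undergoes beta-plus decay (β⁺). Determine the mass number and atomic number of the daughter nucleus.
Daughter: A = 45, Z = 21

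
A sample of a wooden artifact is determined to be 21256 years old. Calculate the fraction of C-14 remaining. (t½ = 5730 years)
N/N₀ = (1/2)^(t/t½) = 0.07644 = 7.64%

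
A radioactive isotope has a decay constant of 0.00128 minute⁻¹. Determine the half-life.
t½ = ln(2)/λ = 541.5 minutes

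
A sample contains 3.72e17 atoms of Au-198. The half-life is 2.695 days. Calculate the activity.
A = λN = 9.568e16 decays/day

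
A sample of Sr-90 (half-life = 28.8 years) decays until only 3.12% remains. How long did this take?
t = t½ × log₂(N₀/N) = 144.1 years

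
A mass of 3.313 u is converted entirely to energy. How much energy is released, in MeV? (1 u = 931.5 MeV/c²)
E = mc² = 3086 MeV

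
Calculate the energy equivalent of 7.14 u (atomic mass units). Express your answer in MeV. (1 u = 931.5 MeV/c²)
E = mc² = 6651 MeV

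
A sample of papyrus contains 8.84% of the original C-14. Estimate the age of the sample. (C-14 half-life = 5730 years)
Age = t½ × log₂(1/ratio) = 20050 years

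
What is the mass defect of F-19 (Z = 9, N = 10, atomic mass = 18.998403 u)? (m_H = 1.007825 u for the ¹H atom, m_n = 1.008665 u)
Δm = Z·m_H + N·m_n − M = 0.1587 u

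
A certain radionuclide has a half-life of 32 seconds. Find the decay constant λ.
λ = ln(2)/t½ = 0.02166 second⁻¹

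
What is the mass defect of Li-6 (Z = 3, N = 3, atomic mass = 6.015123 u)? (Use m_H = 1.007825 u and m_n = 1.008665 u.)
Δm = Z·m_H + N·m_n − M = 0.03435 u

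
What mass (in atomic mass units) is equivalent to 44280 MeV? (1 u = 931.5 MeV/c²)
m = E/c² = 47.54 u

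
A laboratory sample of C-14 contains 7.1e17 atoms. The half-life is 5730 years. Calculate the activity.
A = λN = 8.589e13 decays/year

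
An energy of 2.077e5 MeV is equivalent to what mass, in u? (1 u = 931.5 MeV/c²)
m = E/c² = 223 u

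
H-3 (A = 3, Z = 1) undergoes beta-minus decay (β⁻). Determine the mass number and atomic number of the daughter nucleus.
Daughter: A = 3, Z = 2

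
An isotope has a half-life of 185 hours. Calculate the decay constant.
λ = ln(2)/t½ = 0.003747 hour⁻¹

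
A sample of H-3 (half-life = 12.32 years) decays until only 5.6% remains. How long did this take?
t = t½ × log₂(N₀/N) = 51.23 years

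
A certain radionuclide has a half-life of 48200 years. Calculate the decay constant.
λ = ln(2)/t½ = 1.438e-5 year⁻¹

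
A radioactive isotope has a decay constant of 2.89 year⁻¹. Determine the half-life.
t½ = ln(2)/λ = 0.2398 years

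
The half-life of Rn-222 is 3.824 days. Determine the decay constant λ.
λ = ln(2)/t½ = 0.1813 day⁻¹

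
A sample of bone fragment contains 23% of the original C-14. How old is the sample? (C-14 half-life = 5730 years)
Age = t½ × log₂(1/ratio) = 12150 years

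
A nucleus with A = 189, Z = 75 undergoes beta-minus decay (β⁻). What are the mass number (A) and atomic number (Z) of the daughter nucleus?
Daughter: A = 189, Z = 76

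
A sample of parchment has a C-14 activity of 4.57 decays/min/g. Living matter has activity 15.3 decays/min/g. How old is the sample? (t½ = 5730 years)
Age = t½ × log₂(A₀/A) = 9989 years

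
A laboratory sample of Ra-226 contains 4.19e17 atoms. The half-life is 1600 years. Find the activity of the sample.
A = λN = 1.815e14 decays/year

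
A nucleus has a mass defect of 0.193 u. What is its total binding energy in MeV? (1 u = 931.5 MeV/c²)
B.E. = Δm × 931.5 = 179.8 MeV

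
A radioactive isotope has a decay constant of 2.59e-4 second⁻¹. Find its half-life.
t½ = ln(2)/λ = 2676 seconds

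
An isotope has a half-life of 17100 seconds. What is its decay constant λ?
λ = ln(2)/t½ = 4.053e-5 second⁻¹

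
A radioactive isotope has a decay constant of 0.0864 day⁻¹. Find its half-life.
t½ = ln(2)/λ = 8.023 days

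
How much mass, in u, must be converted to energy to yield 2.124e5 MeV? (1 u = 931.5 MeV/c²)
m = E/c² = 228 u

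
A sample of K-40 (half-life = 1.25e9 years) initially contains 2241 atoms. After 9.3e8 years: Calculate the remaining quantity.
N = N₀(1/2)^(t/t½) = 1338 atoms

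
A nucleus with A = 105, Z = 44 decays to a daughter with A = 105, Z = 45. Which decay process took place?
ΔA = 0, ΔZ = +1 ⇒ beta-minus decay (β⁻)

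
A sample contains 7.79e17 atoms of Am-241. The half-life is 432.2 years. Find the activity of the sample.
A = λN = 1.249e15 decays/year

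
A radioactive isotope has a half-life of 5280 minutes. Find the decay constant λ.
λ = ln(2)/t½ = 1.313e-4 minute⁻¹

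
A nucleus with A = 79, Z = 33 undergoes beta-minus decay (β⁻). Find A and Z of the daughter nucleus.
Daughter: A = 79, Z = 34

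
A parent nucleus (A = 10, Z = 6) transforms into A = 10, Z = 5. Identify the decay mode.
ΔA = 0, ΔZ = -1 ⇒ beta-plus decay (β⁺) or electron capture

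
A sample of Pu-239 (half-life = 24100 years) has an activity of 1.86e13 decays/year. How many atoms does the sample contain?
N = A/λ = 6.467e17 atoms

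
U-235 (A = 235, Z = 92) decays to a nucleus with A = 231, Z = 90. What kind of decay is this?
ΔA = -4, ΔZ = -2 ⇒ alpha decay (α)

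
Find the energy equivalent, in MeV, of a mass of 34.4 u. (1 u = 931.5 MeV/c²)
E = mc² = 32040 MeV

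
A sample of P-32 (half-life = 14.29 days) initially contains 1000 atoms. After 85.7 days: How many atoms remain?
N = N₀(1/2)^(t/t½) = 15.66 atoms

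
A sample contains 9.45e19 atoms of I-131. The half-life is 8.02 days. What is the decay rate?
A = λN = 8.167e18 decays/day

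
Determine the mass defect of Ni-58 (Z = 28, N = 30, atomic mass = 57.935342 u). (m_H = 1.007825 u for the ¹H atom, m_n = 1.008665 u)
Δm = Z·m_H + N·m_n − M = 0.5437 u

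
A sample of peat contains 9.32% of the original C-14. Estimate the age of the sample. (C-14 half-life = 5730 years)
Age = t½ × log₂(1/ratio) = 19620 years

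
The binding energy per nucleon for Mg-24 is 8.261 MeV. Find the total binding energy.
B.E. = 8.261 × 24 = 198.3 MeV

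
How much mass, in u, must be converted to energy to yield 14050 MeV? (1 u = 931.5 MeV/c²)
m = E/c² = 15.08 u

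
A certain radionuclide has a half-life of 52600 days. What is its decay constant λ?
λ = ln(2)/t½ = 1.318e-5 day⁻¹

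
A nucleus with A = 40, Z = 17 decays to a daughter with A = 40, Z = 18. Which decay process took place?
ΔA = 0, ΔZ = +1 ⇒ beta-minus decay (β⁻)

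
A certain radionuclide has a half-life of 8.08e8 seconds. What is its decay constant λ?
λ = ln(2)/t½ = 8.579e-10 second⁻¹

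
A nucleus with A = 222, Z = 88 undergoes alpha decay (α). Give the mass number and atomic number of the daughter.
Daughter: A = 218, Z = 86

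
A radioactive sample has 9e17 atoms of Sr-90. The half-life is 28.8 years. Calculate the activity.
A = λN = 2.166e16 decays/year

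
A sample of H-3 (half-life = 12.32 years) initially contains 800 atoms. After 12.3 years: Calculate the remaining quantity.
N = N₀(1/2)^(t/t½) = 400.5 atoms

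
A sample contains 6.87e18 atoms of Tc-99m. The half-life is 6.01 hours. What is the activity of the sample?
A = λN = 7.923e17 decays/hour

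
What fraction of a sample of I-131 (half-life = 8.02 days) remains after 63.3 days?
N/N₀ = (1/2)^(t/t½) = 0.004208 = 0.421%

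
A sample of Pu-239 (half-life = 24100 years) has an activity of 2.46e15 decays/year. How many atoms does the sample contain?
N = A/λ = 8.553e19 atoms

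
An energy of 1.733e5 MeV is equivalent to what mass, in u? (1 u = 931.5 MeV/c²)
m = E/c² = 186 u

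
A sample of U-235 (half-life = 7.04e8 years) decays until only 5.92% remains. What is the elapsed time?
t = t½ × log₂(N₀/N) = 2.871e9 years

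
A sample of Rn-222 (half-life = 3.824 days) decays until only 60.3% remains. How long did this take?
t = t½ × log₂(N₀/N) = 2.791 days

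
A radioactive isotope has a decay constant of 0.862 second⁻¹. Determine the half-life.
t½ = ln(2)/λ = 0.8041 seconds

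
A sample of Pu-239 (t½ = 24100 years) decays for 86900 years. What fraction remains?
N/N₀ = (1/2)^(t/t½) = 0.08214 = 8.21%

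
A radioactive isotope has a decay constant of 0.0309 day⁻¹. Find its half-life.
t½ = ln(2)/λ = 22.43 days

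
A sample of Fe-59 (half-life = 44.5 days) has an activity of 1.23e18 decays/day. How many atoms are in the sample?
N = A/λ = 7.897e19 atoms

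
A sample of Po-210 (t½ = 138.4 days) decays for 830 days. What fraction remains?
N/N₀ = (1/2)^(t/t½) = 0.01566 = 1.57%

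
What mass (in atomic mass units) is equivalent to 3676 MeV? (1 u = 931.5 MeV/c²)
m = E/c² = 3.946 u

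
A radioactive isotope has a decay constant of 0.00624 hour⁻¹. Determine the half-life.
t½ = ln(2)/λ = 111.1 hours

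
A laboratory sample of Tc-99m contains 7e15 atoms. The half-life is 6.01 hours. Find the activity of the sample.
A = λN = 8.073e14 decays/hour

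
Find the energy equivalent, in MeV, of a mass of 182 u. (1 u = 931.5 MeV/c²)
E = mc² = 1.695e5 MeV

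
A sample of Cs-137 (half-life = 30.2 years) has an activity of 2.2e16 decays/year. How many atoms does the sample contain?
N = A/λ = 9.585e17 atoms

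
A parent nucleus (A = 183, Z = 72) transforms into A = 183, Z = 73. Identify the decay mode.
ΔA = 0, ΔZ = +1 ⇒ beta-minus decay (β⁻)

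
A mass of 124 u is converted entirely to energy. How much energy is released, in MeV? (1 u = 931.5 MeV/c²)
E = mc² = 1.155e5 MeV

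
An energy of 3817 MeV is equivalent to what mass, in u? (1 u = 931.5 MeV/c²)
m = E/c² = 4.098 u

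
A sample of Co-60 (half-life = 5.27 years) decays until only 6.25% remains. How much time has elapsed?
t = t½ × log₂(N₀/N) = 21.08 years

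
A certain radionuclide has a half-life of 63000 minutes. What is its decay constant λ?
λ = ln(2)/t½ = 1.1e-5 minute⁻¹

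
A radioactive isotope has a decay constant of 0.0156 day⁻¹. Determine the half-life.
t½ = ln(2)/λ = 44.43 days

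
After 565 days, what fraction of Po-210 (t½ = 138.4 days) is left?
N/N₀ = (1/2)^(t/t½) = 0.05903 = 5.9%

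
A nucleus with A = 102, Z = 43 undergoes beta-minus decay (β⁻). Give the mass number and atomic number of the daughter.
Daughter: A = 102, Z = 44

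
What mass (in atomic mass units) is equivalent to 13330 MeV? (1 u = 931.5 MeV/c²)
m = E/c² = 14.31 u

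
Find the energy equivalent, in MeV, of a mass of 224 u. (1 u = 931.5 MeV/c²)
E = mc² = 2.087e5 MeV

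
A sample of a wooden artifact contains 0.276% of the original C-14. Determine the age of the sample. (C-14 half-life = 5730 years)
Age = t½ × log₂(1/ratio) = 48710 years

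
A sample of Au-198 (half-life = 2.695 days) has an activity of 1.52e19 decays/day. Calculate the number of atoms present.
N = A/λ = 5.91e19 atoms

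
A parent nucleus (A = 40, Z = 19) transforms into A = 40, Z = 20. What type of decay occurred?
ΔA = 0, ΔZ = +1 ⇒ beta-minus decay (β⁻)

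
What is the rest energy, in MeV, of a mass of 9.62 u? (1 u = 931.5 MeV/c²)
E = mc² = 8961 MeV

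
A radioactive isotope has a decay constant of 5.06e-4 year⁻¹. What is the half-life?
t½ = ln(2)/λ = 1370 years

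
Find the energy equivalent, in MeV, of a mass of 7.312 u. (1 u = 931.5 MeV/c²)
E = mc² = 6811 MeV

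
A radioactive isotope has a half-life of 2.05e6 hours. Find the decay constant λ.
λ = ln(2)/t½ = 3.381e-7 hour⁻¹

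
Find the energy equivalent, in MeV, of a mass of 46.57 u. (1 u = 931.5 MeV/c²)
E = mc² = 43380 MeV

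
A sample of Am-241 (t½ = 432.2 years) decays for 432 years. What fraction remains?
N/N₀ = (1/2)^(t/t½) = 0.5002 = 50%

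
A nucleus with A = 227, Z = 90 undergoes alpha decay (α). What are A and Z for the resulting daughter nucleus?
Daughter: A = 223, Z = 88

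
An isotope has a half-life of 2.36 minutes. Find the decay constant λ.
λ = ln(2)/t½ = 0.2937 minute⁻¹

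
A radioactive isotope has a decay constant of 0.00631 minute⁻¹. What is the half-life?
t½ = ln(2)/λ = 109.8 minutes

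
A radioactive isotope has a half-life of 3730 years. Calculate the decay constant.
λ = ln(2)/t½ = 1.858e-4 year⁻¹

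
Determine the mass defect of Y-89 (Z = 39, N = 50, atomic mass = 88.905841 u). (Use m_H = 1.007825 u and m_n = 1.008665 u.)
Δm = Z·m_H + N·m_n − M = 0.8326 u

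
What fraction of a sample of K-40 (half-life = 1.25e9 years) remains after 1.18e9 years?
N/N₀ = (1/2)^(t/t½) = 0.5198 = 52%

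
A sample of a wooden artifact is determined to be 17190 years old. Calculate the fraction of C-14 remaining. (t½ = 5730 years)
N/N₀ = (1/2)^(t/t½) = 0.125 = 12.5%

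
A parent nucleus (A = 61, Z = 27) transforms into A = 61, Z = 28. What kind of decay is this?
ΔA = 0, ΔZ = +1 ⇒ beta-minus decay (β⁻)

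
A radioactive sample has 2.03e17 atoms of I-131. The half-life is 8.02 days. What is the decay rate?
A = λN = 1.754e16 decays/day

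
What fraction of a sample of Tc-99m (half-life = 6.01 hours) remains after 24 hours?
N/N₀ = (1/2)^(t/t½) = 0.06279 = 6.28%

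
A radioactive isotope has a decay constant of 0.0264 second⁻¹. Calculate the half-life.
t½ = ln(2)/λ = 26.26 seconds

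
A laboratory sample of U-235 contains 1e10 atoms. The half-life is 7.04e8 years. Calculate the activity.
A = λN = 9.846 decays/year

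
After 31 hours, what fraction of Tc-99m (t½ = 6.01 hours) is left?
N/N₀ = (1/2)^(t/t½) = 0.02801 = 2.8%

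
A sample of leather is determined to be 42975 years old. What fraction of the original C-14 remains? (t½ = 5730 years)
N/N₀ = (1/2)^(t/t½) = 0.005524 = 0.552%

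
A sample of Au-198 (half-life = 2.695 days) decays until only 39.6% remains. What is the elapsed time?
t = t½ × log₂(N₀/N) = 3.602 days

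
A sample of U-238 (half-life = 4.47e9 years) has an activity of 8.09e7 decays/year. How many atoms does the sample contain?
N = A/λ = 5.217e17 atoms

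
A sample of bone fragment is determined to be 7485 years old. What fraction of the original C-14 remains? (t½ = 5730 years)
N/N₀ = (1/2)^(t/t½) = 0.4044 = 40.4%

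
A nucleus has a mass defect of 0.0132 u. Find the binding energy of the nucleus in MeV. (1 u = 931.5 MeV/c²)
B.E. = Δm × 931.5 = 12.3 MeV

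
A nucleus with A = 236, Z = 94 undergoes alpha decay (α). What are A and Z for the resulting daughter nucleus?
Daughter: A = 232, Z = 92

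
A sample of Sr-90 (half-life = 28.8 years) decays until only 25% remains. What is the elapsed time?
t = t½ × log₂(N₀/N) = 57.6 years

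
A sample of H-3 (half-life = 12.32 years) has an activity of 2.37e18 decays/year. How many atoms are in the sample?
N = A/λ = 4.212e19 atoms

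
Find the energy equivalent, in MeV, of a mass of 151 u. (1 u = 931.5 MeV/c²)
E = mc² = 1.407e5 MeV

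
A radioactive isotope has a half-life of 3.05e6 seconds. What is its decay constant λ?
λ = ln(2)/t½ = 2.273e-7 second⁻¹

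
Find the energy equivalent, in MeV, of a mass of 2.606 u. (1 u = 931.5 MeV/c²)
E = mc² = 2427 MeV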